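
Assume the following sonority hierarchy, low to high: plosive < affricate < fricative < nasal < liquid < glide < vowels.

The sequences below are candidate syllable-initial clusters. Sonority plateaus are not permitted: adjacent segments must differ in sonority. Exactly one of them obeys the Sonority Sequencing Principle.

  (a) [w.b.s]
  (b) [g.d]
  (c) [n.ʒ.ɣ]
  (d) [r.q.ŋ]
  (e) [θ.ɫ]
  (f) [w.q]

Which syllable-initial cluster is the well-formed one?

e

(a) [w.b.s]: profile 6-1-3 — violates.
(b) [g.d]: profile 1-1 — violates.
(c) [n.ʒ.ɣ]: profile 4-3-3 — violates.
(d) [r.q.ŋ]: profile 5-1-4 — violates.
(e) [θ.ɫ]: profile 3-5 — obeys.
(f) [w.q]: profile 6-1 — violates.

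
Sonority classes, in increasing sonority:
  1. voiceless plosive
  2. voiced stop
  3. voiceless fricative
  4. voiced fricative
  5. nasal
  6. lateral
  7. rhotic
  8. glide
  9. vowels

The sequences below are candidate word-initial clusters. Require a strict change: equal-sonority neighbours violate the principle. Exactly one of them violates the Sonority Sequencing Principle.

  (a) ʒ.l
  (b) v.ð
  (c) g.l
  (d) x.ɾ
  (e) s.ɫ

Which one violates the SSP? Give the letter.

(a) sonority 4-6: well-formed.
(b) sonority 4-4: ill-formed.
(c) sonority 2-6: well-formed.
(d) sonority 3-7: well-formed.
(e) sonority 3-6: well-formed.

b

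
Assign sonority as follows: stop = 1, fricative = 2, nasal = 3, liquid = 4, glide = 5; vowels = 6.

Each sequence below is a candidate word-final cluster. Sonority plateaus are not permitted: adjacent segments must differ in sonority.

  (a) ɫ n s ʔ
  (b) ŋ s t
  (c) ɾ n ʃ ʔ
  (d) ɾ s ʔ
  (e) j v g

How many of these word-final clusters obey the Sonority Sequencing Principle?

5

(a) ɫ n s ʔ: profile 4-3-2-1 — obeys.
(b) ŋ s t: profile 3-2-1 — obeys.
(c) ɾ n ʃ ʔ: profile 4-3-2-1 — obeys.
(d) ɾ s ʔ: profile 4-2-1 — obeys.
(e) j v g: profile 5-2-1 — obeys.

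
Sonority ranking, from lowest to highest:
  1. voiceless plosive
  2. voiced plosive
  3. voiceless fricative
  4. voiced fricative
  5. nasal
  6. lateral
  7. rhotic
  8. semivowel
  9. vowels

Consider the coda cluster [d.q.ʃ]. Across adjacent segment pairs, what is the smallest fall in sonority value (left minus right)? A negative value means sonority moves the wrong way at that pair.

-2

/d/ — voiced plosive, sonority 2.
/q/ — voiceless plosive, sonority 1.
/ʃ/ — voiceless fricative, sonority 3.
/d/→/q/: change +1.
/q/→/ʃ/: change -2.
Minimum = -2.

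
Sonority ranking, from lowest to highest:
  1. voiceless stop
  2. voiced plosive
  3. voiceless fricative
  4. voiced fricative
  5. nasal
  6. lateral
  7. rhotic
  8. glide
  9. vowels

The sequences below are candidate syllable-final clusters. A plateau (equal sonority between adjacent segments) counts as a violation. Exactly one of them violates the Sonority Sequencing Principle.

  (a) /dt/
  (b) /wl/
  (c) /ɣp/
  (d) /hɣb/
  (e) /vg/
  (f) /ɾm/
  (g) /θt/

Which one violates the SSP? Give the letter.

(a) sonority 2-1: well-formed.
(b) sonority 8-6: well-formed.
(c) sonority 4-1: well-formed.
(d) sonority 3-4-2: ill-formed.
(e) sonority 4-2: well-formed.
(f) sonority 7-5: well-formed.
(g) sonority 3-1: well-formed.

d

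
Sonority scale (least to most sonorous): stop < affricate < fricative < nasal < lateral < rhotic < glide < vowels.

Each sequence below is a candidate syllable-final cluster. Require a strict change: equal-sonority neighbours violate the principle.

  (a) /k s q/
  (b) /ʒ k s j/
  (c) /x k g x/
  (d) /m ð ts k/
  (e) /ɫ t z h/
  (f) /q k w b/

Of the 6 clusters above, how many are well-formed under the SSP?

(a) sonority 1-3-1: ill-formed.
(b) sonority 3-1-3-7: ill-formed.
(c) sonority 3-1-1-3: ill-formed.
(d) sonority 4-3-2-1: well-formed.
(e) sonority 5-1-3-3: ill-formed.
(f) sonority 1-1-7-1: ill-formed.

1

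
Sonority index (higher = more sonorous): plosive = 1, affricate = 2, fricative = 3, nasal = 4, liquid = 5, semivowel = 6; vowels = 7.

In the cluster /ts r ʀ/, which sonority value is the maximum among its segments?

5

/ts/: affricate = 2.
/r/: liquid = 5.
/ʀ/: liquid = 5.
The maximum is 5.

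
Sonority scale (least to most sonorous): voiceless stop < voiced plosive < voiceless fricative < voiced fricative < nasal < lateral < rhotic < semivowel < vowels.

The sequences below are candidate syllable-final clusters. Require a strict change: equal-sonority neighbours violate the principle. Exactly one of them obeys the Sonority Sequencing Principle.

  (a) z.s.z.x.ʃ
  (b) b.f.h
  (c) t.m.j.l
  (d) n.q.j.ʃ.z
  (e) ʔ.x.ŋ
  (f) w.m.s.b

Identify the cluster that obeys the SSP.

(a) 4-3-4-3-3 → violates
(b) 2-3-3 → violates
(c) 1-5-8-6 → violates
(d) 5-1-8-3-4 → violates
(e) 1-3-5 → violates
(f) 8-5-3-2 → obeys

f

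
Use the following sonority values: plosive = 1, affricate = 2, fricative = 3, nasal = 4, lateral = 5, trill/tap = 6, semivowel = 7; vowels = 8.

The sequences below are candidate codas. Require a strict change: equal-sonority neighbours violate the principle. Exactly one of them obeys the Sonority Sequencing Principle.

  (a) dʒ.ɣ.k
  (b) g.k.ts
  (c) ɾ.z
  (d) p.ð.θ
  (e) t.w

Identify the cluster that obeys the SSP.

c

(a) dʒ.ɣ.k: profile 2-3-1 — violates.
(b) g.k.ts: profile 1-1-2 — violates.
(c) ɾ.z: profile 6-3 — obeys.
(d) p.ð.θ: profile 1-3-3 — violates.
(e) t.w: profile 1-7 — violates.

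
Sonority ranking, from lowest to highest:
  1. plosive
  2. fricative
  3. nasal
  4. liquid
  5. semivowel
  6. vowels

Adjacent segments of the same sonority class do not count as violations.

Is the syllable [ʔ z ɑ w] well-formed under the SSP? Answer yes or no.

Onset: /ʔ/ is a plosive (sonority 1), /z/ is a fricative (sonority 2); then the nucleus /ɑ/ (sonority 6).
Onset profile 1-2-6 — rises to the nucleus.
Coda: /w/ is a semivowel (sonority 5).
Coda profile 6-5 — falls from the nucleus.

yes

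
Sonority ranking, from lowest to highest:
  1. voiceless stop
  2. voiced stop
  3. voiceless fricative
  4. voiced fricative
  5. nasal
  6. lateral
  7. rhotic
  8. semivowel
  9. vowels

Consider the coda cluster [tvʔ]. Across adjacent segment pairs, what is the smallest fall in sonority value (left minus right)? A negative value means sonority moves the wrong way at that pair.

/t/: voiceless stop = 1.
/v/: voiced fricative = 4.
/ʔ/: voiceless stop = 1.
/t/→/v/: change -3.
/v/→/ʔ/: change +3.
Minimum = -3.

-3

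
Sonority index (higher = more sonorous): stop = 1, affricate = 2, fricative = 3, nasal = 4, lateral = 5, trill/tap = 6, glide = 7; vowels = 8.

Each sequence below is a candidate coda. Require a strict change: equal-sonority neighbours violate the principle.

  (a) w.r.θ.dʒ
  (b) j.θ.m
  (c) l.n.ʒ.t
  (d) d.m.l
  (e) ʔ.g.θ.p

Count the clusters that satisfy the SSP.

(a) w.r.θ.dʒ: profile 7-6-3-2 — obeys.
(b) j.θ.m: profile 7-3-4 — violates.
(c) l.n.ʒ.t: profile 5-4-3-1 — obeys.
(d) d.m.l: profile 1-4-5 — violates.
(e) ʔ.g.θ.p: profile 1-1-3-1 — violates.

2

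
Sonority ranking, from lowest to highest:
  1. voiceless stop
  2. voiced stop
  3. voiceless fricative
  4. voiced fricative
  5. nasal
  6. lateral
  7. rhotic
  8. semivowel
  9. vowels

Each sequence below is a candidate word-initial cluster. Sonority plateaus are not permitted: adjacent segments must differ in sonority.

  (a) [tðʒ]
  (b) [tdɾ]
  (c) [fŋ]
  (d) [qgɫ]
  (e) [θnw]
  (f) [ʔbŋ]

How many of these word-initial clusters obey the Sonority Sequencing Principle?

5

(a) 1-4-4 → violates
(b) 1-2-7 → obeys
(c) 3-5 → obeys
(d) 1-2-6 → obeys
(e) 3-5-8 → obeys
(f) 1-2-5 → obeys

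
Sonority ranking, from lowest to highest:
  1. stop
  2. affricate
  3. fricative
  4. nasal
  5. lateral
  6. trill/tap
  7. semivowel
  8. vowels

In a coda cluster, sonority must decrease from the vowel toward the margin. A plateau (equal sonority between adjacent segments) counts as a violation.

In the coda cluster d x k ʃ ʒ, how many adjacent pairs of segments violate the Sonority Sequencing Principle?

3

/d/ is a stop (sonority 1).
/x/ is a fricative (sonority 3).
/k/ is a stop (sonority 1).
/ʃ/ is a fricative (sonority 3).
/ʒ/ is a fricative (sonority 3).
/d/→/x/: 1→3 (does not fall) — violation.
/x/→/k/: 3→1 (falls) — ok.
/k/→/ʃ/: 1→3 (does not fall) — violation.
/ʃ/→/ʒ/: 3→3 (plateau) — violation.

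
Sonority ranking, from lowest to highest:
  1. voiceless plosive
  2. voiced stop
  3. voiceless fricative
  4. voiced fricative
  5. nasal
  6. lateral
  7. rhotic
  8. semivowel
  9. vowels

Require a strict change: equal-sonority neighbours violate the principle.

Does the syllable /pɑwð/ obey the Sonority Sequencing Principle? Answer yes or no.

Onset: /p/ is a voiceless plosive (sonority 1); then the nucleus /ɑ/ (sonority 9).
Onset profile 1-9 — rises to the nucleus.
Coda: /w/ is a semivowel (sonority 8), /ð/ is a voiced fricative (sonority 4).
Coda profile 9-8-4 — falls from the nucleus.

yes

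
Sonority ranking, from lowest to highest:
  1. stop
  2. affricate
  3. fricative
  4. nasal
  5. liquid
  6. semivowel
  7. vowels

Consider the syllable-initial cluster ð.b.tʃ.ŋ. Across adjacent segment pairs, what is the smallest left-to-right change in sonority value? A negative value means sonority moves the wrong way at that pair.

-2

/ð/: fricative = 3.
/b/: stop = 1.
/tʃ/: affricate = 2.
/ŋ/: nasal = 4.
/ð/→/b/: change -2.
/b/→/tʃ/: change +1.
/tʃ/→/ŋ/: change +2.
Minimum = -2.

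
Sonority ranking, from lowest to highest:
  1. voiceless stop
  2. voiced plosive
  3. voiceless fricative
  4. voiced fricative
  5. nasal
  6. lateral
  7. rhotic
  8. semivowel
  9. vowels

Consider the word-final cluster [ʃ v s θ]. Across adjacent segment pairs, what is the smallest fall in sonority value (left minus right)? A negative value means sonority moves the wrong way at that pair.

-1

/ʃ/ — voiceless fricative, sonority 3.
/v/ — voiced fricative, sonority 4.
/s/ — voiceless fricative, sonority 3.
/θ/ — voiceless fricative, sonority 3.
/ʃ/→/v/: change -1.
/v/→/s/: change +1.
/s/→/θ/: change +0.
Minimum = -1.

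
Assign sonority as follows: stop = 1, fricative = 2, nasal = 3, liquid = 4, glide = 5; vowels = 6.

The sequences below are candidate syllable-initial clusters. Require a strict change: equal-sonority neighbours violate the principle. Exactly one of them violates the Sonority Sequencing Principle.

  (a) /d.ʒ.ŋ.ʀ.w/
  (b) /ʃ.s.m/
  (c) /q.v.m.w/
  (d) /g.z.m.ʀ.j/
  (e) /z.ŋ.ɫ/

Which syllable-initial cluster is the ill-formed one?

b

(a) 1-2-3-4-5 → obeys
(b) 2-2-3 → violates
(c) 1-2-3-5 → obeys
(d) 1-2-3-4-5 → obeys
(e) 2-3-4 → obeys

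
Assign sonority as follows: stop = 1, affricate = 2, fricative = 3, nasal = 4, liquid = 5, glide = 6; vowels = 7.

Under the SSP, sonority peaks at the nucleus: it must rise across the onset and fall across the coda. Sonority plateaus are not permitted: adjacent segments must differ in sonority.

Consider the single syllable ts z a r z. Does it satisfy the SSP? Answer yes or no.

Onset: /ts/ is an affricate (sonority 2), /z/ is a fricative (sonority 3); then the nucleus /a/ (sonority 7).
Onset profile 2-3-7 — rises to the nucleus.
Coda: /r/ is a liquid (sonority 5), /z/ is a fricative (sonority 3).
Coda profile 7-5-3 — falls from the nucleus.

yes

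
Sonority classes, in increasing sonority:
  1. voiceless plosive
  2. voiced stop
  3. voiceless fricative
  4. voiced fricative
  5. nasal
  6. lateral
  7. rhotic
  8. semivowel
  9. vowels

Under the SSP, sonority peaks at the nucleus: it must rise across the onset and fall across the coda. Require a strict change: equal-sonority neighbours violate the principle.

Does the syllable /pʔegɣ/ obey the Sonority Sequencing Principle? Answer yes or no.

no

Onset: /p/ is a voiceless plosive (sonority 1), /ʔ/ is a voiceless plosive (sonority 1); then the nucleus /e/ (sonority 9).
Onset profile 1-1-9 — does not strictly rise throughout.
Coda: /g/ is a voiced stop (sonority 2), /ɣ/ is a voiced fricative (sonority 4).
Coda profile 9-2-4 — does not strictly fall throughout.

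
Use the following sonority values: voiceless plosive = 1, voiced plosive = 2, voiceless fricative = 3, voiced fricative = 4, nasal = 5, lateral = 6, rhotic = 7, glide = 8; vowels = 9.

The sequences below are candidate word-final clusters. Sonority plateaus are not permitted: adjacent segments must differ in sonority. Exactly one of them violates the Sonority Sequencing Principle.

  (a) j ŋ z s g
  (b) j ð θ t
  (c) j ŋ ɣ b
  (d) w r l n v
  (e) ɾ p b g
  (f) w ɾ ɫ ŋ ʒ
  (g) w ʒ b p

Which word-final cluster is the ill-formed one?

e

(a) 8-5-4-3-2 → obeys
(b) 8-4-3-1 → obeys
(c) 8-5-4-2 → obeys
(d) 8-7-6-5-4 → obeys
(e) 7-1-2-2 → violates
(f) 8-7-6-5-4 → obeys
(g) 8-4-2-1 → obeys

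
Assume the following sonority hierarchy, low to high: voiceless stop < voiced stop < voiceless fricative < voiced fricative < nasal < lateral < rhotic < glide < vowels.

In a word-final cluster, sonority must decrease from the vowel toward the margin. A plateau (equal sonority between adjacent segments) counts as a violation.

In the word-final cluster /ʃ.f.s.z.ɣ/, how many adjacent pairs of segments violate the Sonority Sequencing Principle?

/ʃ/: voiceless fricative = 3.
/f/: voiceless fricative = 3.
/s/: voiceless fricative = 3.
/z/: voiced fricative = 4.
/ɣ/: voiced fricative = 4.
/ʃ/→/f/: 3→3 (plateau) — violation.
/f/→/s/: 3→3 (plateau) — violation.
/s/→/z/: 3→4 (does not fall) — violation.
/z/→/ɣ/: 4→4 (plateau) — violation.

4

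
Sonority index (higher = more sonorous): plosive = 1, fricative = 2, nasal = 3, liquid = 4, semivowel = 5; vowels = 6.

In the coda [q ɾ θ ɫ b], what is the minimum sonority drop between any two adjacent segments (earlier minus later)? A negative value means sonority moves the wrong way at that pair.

/q/ — plosive, sonority 1.
/ɾ/ — liquid, sonority 4.
/θ/ — fricative, sonority 2.
/ɫ/ — liquid, sonority 4.
/b/ — plosive, sonority 1.
/q/→/ɾ/: change -3.
/ɾ/→/θ/: change +2.
/θ/→/ɫ/: change -2.
/ɫ/→/b/: change +3.
Minimum = -3.

-3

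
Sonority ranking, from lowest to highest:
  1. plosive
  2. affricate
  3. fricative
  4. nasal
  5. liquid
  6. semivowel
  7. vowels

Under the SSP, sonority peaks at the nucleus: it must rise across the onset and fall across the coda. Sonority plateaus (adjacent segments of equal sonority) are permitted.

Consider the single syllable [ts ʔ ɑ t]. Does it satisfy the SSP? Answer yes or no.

no

Onset: /ts/ is an affricate (sonority 2), /ʔ/ is a plosive (sonority 1); then the nucleus /ɑ/ (sonority 7).
Onset profile 2-1-7 — does not rise throughout.
Coda: /t/ is a plosive (sonority 1).
Coda profile 7-1 — falls from the nucleus.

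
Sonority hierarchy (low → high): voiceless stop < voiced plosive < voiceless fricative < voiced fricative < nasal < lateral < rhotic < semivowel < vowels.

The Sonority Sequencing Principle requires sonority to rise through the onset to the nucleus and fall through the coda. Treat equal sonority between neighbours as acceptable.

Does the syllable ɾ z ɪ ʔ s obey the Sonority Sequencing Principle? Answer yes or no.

Onset: /ɾ/ is a rhotic (sonority 7), /z/ is a voiced fricative (sonority 4); then the nucleus /ɪ/ (sonority 9).
Onset profile 7-4-9 — does not rise throughout.
Coda: /ʔ/ is a voiceless stop (sonority 1), /s/ is a voiceless fricative (sonority 3).
Coda profile 9-1-3 — does not fall throughout.

no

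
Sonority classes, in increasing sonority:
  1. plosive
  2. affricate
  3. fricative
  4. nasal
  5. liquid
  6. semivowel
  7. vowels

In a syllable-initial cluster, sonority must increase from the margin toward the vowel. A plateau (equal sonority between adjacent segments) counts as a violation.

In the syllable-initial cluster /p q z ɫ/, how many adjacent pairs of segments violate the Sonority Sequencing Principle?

/p/ — plosive, sonority 1.
/q/ — plosive, sonority 1.
/z/ — fricative, sonority 3.
/ɫ/ — liquid, sonority 5.
/p/→/q/: 1→1 (plateau) — violation.
/q/→/z/: 1→3 (rises) — ok.
/z/→/ɫ/: 3→5 (rises) — ok.

1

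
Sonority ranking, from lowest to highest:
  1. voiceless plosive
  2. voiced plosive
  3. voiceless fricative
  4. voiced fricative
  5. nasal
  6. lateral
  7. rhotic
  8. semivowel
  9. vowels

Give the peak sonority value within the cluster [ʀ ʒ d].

7

/ʀ/: rhotic = 7.
/ʒ/: voiced fricative = 4.
/d/: voiced plosive = 2.
The maximum is 7.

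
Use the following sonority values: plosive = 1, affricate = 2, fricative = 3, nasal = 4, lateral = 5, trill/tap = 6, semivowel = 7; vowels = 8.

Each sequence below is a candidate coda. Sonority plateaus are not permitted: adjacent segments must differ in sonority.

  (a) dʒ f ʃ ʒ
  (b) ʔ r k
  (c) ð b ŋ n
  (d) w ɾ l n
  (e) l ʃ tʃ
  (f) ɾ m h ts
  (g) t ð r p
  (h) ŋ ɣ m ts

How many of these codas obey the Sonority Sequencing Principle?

(a) 2-3-3-3 → violates
(b) 1-6-1 → violates
(c) 3-1-4-4 → violates
(d) 7-6-5-4 → obeys
(e) 5-3-2 → obeys
(f) 6-4-3-2 → obeys
(g) 1-3-6-1 → violates
(h) 4-3-4-2 → violates

3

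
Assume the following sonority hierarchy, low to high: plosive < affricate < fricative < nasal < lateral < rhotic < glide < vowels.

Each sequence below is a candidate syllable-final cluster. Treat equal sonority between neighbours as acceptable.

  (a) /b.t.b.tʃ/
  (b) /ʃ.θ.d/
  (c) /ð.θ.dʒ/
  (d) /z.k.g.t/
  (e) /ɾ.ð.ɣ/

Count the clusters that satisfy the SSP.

(a) 1-1-1-2 → violates
(b) 3-3-1 → obeys
(c) 3-3-2 → obeys
(d) 3-1-1-1 → obeys
(e) 6-3-3 → obeys

4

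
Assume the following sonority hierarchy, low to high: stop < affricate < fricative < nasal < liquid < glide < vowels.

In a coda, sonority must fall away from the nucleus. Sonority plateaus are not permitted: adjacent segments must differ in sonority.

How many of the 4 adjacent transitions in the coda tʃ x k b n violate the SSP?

/tʃ/: affricate = 2.
/x/: fricative = 3.
/k/: stop = 1.
/b/: stop = 1.
/n/: nasal = 4.
/tʃ/→/x/: 2→3 (does not fall) — violation.
/x/→/k/: 3→1 (falls) — ok.
/k/→/b/: 1→1 (plateau) — violation.
/b/→/n/: 1→4 (does not fall) — violation.

3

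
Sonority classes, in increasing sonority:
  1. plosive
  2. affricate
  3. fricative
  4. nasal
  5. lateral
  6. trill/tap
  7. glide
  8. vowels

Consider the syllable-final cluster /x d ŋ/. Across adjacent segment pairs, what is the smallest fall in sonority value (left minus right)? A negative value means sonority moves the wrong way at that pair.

/x/: fricative = 3.
/d/: plosive = 1.
/ŋ/: nasal = 4.
/x/→/d/: change +2.
/d/→/ŋ/: change -3.
Minimum = -3.

-3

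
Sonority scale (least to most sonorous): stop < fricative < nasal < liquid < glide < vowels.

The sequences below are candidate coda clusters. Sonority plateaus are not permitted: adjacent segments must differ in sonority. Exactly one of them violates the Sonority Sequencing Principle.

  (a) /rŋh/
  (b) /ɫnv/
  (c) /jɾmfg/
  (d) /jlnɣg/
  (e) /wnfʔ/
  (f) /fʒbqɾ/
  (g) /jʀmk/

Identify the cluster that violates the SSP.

f

(a) 4-3-2 → obeys
(b) 4-3-2 → obeys
(c) 5-4-3-2-1 → obeys
(d) 5-4-3-2-1 → obeys
(e) 5-3-2-1 → obeys
(f) 2-2-1-1-4 → violates
(g) 5-4-3-1 → obeys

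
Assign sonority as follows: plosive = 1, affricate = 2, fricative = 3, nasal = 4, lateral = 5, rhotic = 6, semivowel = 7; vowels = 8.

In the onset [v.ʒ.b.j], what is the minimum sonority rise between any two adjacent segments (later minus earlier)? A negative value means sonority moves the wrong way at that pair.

/v/ — fricative, sonority 3.
/ʒ/ — fricative, sonority 3.
/b/ — plosive, sonority 1.
/j/ — semivowel, sonority 7.
/v/→/ʒ/: change +0.
/ʒ/→/b/: change -2.
/b/→/j/: change +6.
Minimum = -2.

-2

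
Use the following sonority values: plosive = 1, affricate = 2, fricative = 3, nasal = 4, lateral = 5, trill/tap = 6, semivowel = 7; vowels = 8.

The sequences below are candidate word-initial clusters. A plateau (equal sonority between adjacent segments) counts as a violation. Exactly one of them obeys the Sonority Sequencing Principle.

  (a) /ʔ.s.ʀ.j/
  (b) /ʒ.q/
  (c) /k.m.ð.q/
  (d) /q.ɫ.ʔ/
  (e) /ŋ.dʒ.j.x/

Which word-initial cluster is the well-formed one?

a

(a) /ʔ.s.ʀ.j/: profile 1-3-6-7 — obeys.
(b) /ʒ.q/: profile 3-1 — violates.
(c) /k.m.ð.q/: profile 1-4-3-1 — violates.
(d) /q.ɫ.ʔ/: profile 1-5-1 — violates.
(e) /ŋ.dʒ.j.x/: profile 4-2-7-3 — violates.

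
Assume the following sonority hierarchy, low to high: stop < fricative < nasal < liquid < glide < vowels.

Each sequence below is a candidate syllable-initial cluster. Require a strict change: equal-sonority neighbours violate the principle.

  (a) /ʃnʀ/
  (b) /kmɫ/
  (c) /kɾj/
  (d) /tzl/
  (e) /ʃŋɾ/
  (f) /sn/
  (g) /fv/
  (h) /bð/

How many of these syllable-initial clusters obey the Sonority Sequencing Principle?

7

(a) /ʃnʀ/: profile 2-3-4 — obeys.
(b) /kmɫ/: profile 1-3-4 — obeys.
(c) /kɾj/: profile 1-4-5 — obeys.
(d) /tzl/: profile 1-2-4 — obeys.
(e) /ʃŋɾ/: profile 2-3-4 — obeys.
(f) /sn/: profile 2-3 — obeys.
(g) /fv/: profile 2-2 — violates.
(h) /bð/: profile 1-2 — obeys.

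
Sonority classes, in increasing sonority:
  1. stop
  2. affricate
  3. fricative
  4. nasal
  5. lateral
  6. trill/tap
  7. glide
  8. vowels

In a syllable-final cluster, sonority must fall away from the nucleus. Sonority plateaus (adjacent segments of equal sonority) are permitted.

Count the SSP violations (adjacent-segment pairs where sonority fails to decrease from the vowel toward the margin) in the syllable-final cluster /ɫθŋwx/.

/ɫ/: lateral = 5.
/θ/: fricative = 3.
/ŋ/: nasal = 4.
/w/: glide = 7.
/x/: fricative = 3.
/ɫ/→/θ/: 5→3 (falls) — ok.
/θ/→/ŋ/: 3→4 (does not fall) — violation.
/ŋ/→/w/: 4→7 (does not fall) — violation.
/w/→/x/: 7→3 (falls) — ok.

2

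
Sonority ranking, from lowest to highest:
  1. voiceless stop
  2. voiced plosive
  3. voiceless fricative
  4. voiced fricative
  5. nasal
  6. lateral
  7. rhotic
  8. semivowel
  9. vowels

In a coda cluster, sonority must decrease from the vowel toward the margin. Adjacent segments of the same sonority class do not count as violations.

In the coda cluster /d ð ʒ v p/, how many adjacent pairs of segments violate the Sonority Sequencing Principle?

1

/d/ is a voiced plosive (sonority 2).
/ð/ is a voiced fricative (sonority 4).
/ʒ/ is a voiced fricative (sonority 4).
/v/ is a voiced fricative (sonority 4).
/p/ is a voiceless stop (sonority 1).
/d/→/ð/: 2→4 (does not fall) — violation.
/ð/→/ʒ/: 4→4 (plateau, allowed) — ok.
/ʒ/→/v/: 4→4 (plateau, allowed) — ok.
/v/→/p/: 4→1 (falls) — ok.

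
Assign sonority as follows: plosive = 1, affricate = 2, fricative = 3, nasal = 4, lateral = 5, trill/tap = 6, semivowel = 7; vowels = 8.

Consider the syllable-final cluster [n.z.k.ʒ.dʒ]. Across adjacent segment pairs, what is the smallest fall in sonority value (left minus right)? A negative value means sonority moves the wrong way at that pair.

/n/: nasal = 4.
/z/: fricative = 3.
/k/: plosive = 1.
/ʒ/: fricative = 3.
/dʒ/: affricate = 2.
/n/→/z/: change +1.
/z/→/k/: change +2.
/k/→/ʒ/: change -2.
/ʒ/→/dʒ/: change +1.
Minimum = -2.

-2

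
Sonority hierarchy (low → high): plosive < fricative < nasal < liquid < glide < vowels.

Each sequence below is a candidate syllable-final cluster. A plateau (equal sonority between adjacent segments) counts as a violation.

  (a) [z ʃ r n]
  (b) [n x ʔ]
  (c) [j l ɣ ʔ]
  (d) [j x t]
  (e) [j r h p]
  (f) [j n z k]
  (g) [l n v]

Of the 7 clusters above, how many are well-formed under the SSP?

(a) sonority 2-2-4-3: ill-formed.
(b) sonority 3-2-1: well-formed.
(c) sonority 5-4-2-1: well-formed.
(d) sonority 5-2-1: well-formed.
(e) sonority 5-4-2-1: well-formed.
(f) sonority 5-3-2-1: well-formed.
(g) sonority 4-3-2: well-formed.

6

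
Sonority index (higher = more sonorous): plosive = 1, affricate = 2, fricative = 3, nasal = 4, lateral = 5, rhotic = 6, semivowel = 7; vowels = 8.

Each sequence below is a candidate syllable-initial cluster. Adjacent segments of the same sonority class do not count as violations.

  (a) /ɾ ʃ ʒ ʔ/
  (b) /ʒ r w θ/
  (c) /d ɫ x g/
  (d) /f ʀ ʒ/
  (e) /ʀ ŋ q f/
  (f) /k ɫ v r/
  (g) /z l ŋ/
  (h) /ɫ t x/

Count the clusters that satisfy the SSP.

(a) 6-3-3-1 → violates
(b) 3-6-7-3 → violates
(c) 1-5-3-1 → violates
(d) 3-6-3 → violates
(e) 6-4-1-3 → violates
(f) 1-5-3-6 → violates
(g) 3-5-4 → violates
(h) 5-1-3 → violates

0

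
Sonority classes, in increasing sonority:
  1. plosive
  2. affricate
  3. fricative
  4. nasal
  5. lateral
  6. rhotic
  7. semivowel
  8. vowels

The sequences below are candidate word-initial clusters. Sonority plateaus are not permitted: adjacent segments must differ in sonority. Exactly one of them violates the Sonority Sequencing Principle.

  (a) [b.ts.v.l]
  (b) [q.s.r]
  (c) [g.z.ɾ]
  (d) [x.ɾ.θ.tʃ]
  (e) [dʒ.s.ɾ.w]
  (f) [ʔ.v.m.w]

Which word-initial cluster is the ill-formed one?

(a) [b.ts.v.l]: profile 1-2-3-5 — obeys.
(b) [q.s.r]: profile 1-3-6 — obeys.
(c) [g.z.ɾ]: profile 1-3-6 — obeys.
(d) [x.ɾ.θ.tʃ]: profile 3-6-3-2 — violates.
(e) [dʒ.s.ɾ.w]: profile 2-3-6-7 — obeys.
(f) [ʔ.v.m.w]: profile 1-3-4-7 — obeys.

d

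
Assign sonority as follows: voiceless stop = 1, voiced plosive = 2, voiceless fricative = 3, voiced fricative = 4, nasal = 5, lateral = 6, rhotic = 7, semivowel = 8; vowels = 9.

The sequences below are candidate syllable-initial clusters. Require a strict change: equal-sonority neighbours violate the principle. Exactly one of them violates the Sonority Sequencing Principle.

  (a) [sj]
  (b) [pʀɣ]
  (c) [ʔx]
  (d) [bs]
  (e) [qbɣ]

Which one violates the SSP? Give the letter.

(a) sonority 3-8: well-formed.
(b) sonority 1-7-4: ill-formed.
(c) sonority 1-3: well-formed.
(d) sonority 2-3: well-formed.
(e) sonority 1-2-4: well-formed.

b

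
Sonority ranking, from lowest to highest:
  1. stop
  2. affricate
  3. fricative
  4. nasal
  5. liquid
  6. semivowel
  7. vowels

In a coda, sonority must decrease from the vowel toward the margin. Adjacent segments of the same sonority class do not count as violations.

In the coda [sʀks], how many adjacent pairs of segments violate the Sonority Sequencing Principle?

/s/ — fricative, sonority 3.
/ʀ/ — liquid, sonority 5.
/k/ — stop, sonority 1.
/s/ — fricative, sonority 3.
/s/→/ʀ/: 3→5 (does not fall) — violation.
/ʀ/→/k/: 5→1 (falls) — ok.
/k/→/s/: 1→3 (does not fall) — violation.

2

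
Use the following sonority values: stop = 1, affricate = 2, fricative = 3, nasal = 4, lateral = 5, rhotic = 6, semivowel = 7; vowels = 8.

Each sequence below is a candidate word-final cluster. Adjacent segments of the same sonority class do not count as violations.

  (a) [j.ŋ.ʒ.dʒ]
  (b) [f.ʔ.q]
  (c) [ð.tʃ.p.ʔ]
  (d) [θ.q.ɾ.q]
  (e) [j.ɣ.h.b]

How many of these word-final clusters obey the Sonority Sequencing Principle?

4

(a) [j.ŋ.ʒ.dʒ]: profile 7-4-3-2 — obeys.
(b) [f.ʔ.q]: profile 3-1-1 — obeys.
(c) [ð.tʃ.p.ʔ]: profile 3-2-1-1 — obeys.
(d) [θ.q.ɾ.q]: profile 3-1-6-1 — violates.
(e) [j.ɣ.h.b]: profile 7-3-3-1 — obeys.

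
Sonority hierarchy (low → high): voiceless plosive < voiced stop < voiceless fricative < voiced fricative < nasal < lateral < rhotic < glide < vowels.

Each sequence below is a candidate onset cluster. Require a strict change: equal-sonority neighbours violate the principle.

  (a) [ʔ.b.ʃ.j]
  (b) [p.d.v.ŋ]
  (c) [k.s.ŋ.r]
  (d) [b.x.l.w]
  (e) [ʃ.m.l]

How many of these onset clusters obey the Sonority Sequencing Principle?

5

(a) sonority 1-2-3-8: well-formed.
(b) sonority 1-2-4-5: well-formed.
(c) sonority 1-3-5-7: well-formed.
(d) sonority 2-3-6-8: well-formed.
(e) sonority 3-5-6: well-formed.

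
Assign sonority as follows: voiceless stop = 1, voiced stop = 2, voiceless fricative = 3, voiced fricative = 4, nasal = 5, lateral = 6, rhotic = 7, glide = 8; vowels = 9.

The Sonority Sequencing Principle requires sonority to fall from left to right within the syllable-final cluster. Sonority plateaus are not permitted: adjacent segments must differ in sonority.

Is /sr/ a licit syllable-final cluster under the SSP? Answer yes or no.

/s/ — voiceless fricative, sonority 3.
/r/ — rhotic, sonority 7.
The profile is 3-7. Between /s/ (3) and /r/ (7) sonority does not fall, so the cluster violates the SSP.

no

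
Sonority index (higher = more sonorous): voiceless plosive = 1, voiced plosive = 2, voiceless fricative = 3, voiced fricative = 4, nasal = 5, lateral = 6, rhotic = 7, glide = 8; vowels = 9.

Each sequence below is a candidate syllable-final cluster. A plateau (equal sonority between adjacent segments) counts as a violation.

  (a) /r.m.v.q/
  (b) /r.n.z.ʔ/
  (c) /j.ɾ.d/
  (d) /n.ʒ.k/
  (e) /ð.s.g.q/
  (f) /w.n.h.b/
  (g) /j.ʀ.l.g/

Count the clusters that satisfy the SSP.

7

(a) sonority 7-5-4-1: well-formed.
(b) sonority 7-5-4-1: well-formed.
(c) sonority 8-7-2: well-formed.
(d) sonority 5-4-1: well-formed.
(e) sonority 4-3-2-1: well-formed.
(f) sonority 8-5-3-2: well-formed.
(g) sonority 8-7-6-2: well-formed.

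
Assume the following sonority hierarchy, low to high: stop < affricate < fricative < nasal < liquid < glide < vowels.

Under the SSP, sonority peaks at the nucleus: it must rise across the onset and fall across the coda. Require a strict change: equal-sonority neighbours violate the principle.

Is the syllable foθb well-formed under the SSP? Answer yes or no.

Onset: /f/ is a fricative (sonority 3); then the nucleus /o/ (sonority 7).
Onset profile 3-7 — rises to the nucleus.
Coda: /θ/ is a fricative (sonority 3), /b/ is a stop (sonority 1).
Coda profile 7-3-1 — falls from the nucleus.

yes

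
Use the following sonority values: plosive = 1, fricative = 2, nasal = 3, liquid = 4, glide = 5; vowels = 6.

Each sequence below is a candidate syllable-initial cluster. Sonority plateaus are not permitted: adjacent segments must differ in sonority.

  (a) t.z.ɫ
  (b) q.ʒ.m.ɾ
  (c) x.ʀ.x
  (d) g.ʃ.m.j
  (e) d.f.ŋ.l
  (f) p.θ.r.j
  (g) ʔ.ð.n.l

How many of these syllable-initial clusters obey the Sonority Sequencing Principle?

6

(a) 1-2-4 → obeys
(b) 1-2-3-4 → obeys
(c) 2-4-2 → violates
(d) 1-2-3-5 → obeys
(e) 1-2-3-4 → obeys
(f) 1-2-4-5 → obeys
(g) 1-2-3-4 → obeys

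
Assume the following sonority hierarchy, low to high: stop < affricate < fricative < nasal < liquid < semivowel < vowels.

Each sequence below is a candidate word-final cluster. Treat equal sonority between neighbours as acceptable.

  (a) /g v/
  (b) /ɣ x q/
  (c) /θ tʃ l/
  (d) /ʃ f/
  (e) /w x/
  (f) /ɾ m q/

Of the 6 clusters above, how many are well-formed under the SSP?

4

(a) /g v/: profile 1-3 — violates.
(b) /ɣ x q/: profile 3-3-1 — obeys.
(c) /θ tʃ l/: profile 3-2-5 — violates.
(d) /ʃ f/: profile 3-3 — obeys.
(e) /w x/: profile 6-3 — obeys.
(f) /ɾ m q/: profile 5-4-1 — obeys.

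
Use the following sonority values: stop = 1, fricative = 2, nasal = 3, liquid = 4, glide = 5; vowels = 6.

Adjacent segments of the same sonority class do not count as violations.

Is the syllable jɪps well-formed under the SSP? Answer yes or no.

no

Onset: /j/ is a glide (sonority 5); then the nucleus /ɪ/ (sonority 6).
Onset profile 5-6 — rises to the nucleus.
Coda: /p/ is a stop (sonority 1), /s/ is a fricative (sonority 2).
Coda profile 6-1-2 — does not fall throughout.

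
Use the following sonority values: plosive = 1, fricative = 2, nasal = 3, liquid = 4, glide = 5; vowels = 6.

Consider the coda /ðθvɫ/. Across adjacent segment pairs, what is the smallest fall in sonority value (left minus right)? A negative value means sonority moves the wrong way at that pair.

-2

/ð/: fricative = 2.
/θ/: fricative = 2.
/v/: fricative = 2.
/ɫ/: liquid = 4.
/ð/→/θ/: change +0.
/θ/→/v/: change +0.
/v/→/ɫ/: change -2.
Minimum = -2.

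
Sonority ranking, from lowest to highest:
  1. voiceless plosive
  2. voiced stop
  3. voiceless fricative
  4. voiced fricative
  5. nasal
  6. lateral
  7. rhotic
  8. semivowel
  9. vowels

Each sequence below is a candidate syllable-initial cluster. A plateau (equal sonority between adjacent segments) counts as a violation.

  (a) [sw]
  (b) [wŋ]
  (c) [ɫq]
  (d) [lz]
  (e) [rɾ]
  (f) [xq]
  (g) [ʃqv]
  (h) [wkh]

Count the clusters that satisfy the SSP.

1

(a) 3-8 → obeys
(b) 8-5 → violates
(c) 6-1 → violates
(d) 6-4 → violates
(e) 7-7 → violates
(f) 3-1 → violates
(g) 3-1-4 → violates
(h) 8-1-3 → violates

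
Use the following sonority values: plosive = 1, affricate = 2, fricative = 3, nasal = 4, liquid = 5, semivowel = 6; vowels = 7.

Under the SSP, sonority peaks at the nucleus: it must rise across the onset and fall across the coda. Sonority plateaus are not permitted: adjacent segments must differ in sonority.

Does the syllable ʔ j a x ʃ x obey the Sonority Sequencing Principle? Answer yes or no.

no

Onset: /ʔ/ is a plosive (sonority 1), /j/ is a semivowel (sonority 6); then the nucleus /a/ (sonority 7).
Onset profile 1-6-7 — rises to the nucleus.
Coda: /x/ is a fricative (sonority 3), /ʃ/ is a fricative (sonority 3), /x/ is a fricative (sonority 3).
Coda profile 7-3-3-3 — does not strictly fall throughout.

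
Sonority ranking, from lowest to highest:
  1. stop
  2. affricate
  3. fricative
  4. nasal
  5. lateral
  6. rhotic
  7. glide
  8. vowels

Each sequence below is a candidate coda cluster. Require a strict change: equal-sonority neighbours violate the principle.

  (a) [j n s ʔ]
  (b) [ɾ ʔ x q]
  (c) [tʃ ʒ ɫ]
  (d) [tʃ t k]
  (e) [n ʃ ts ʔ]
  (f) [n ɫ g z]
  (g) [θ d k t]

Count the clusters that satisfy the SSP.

(a) sonority 7-4-3-1: well-formed.
(b) sonority 6-1-3-1: ill-formed.
(c) sonority 2-3-5: ill-formed.
(d) sonority 2-1-1: ill-formed.
(e) sonority 4-3-2-1: well-formed.
(f) sonority 4-5-1-3: ill-formed.
(g) sonority 3-1-1-1: ill-formed.

2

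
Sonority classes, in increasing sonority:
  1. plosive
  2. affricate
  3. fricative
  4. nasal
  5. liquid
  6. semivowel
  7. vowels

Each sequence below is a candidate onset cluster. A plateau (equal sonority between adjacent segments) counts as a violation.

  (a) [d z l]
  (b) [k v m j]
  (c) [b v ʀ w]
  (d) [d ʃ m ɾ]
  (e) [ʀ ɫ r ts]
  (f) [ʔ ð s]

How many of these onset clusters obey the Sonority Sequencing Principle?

(a) 1-3-5 → obeys
(b) 1-3-4-6 → obeys
(c) 1-3-5-6 → obeys
(d) 1-3-4-5 → obeys
(e) 5-5-5-2 → violates
(f) 1-3-3 → violates

4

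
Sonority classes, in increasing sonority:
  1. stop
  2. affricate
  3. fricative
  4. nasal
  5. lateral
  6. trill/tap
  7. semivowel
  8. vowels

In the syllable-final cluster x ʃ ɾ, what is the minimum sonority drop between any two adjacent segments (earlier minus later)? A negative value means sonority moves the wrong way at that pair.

/x/ — fricative, sonority 3.
/ʃ/ — fricative, sonority 3.
/ɾ/ — trill/tap, sonority 6.
/x/→/ʃ/: change +0.
/ʃ/→/ɾ/: change -3.
Minimum = -3.

-3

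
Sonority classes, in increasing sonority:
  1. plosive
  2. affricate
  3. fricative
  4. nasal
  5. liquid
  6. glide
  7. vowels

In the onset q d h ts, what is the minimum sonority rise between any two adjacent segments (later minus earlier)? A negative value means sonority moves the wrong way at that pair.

/q/: plosive = 1.
/d/: plosive = 1.
/h/: fricative = 3.
/ts/: affricate = 2.
/q/→/d/: change +0.
/d/→/h/: change +2.
/h/→/ts/: change -1.
Minimum = -1.

-1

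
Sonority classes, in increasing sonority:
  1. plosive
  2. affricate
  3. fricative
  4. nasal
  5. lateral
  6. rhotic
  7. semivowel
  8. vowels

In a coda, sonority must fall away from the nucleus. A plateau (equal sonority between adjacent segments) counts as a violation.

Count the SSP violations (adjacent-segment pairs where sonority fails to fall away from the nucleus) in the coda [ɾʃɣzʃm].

4

/ɾ/: rhotic = 6.
/ʃ/: fricative = 3.
/ɣ/: fricative = 3.
/z/: fricative = 3.
/ʃ/: fricative = 3.
/m/: nasal = 4.
/ɾ/→/ʃ/: 6→3 (falls) — ok.
/ʃ/→/ɣ/: 3→3 (plateau) — violation.
/ɣ/→/z/: 3→3 (plateau) — violation.
/z/→/ʃ/: 3→3 (plateau) — violation.
/ʃ/→/m/: 3→4 (does not fall) — violation.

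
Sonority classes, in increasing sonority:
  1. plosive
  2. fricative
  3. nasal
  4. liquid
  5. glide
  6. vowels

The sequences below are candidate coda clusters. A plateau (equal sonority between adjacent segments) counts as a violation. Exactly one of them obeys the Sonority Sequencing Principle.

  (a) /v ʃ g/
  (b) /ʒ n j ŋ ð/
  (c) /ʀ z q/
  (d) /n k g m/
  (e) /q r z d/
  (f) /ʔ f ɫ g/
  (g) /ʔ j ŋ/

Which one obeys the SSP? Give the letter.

c

(a) 2-2-1 → violates
(b) 2-3-5-3-2 → violates
(c) 4-2-1 → obeys
(d) 3-1-1-3 → violates
(e) 1-4-2-1 → violates
(f) 1-2-4-1 → violates
(g) 1-5-3 → violates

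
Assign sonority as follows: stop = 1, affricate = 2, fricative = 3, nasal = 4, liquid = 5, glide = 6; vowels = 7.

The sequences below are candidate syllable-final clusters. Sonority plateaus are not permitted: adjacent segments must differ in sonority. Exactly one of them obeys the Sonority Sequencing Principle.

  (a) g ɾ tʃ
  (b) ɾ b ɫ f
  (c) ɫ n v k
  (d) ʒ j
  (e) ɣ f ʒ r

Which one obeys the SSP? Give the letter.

c

(a) sonority 1-5-2: ill-formed.
(b) sonority 5-1-5-3: ill-formed.
(c) sonority 5-4-3-1: well-formed.
(d) sonority 3-6: ill-formed.
(e) sonority 3-3-3-5: ill-formed.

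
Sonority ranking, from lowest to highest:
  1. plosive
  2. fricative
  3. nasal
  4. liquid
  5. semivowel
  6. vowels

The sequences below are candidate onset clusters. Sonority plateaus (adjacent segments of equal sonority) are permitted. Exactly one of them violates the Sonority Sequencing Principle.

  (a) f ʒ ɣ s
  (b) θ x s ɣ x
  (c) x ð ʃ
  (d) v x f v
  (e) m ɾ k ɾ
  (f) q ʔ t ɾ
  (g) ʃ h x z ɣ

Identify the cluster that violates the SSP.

(a) sonority 2-2-2-2: well-formed.
(b) sonority 2-2-2-2-2: well-formed.
(c) sonority 2-2-2: well-formed.
(d) sonority 2-2-2-2: well-formed.
(e) sonority 3-4-1-4: ill-formed.
(f) sonority 1-1-1-4: well-formed.
(g) sonority 2-2-2-2-2: well-formed.

e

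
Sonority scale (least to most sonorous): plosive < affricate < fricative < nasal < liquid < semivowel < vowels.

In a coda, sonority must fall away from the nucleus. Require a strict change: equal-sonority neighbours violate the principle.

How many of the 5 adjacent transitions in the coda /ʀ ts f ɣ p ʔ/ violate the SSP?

/ʀ/ is a liquid (sonority 5).
/ts/ is an affricate (sonority 2).
/f/ is a fricative (sonority 3).
/ɣ/ is a fricative (sonority 3).
/p/ is a plosive (sonority 1).
/ʔ/ is a plosive (sonority 1).
/ʀ/→/ts/: 5→2 (falls) — ok.
/ts/→/f/: 2→3 (does not fall) — violation.
/f/→/ɣ/: 3→3 (plateau) — violation.
/ɣ/→/p/: 3→1 (falls) — ok.
/p/→/ʔ/: 1→1 (plateau) — violation.

3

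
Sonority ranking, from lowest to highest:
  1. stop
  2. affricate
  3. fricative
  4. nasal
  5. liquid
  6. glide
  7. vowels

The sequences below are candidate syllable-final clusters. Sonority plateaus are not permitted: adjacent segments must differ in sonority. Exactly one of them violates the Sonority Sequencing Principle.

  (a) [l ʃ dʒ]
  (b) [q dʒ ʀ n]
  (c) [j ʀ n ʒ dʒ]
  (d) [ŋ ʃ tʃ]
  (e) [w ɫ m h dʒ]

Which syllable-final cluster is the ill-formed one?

(a) [l ʃ dʒ]: profile 5-3-2 — obeys.
(b) [q dʒ ʀ n]: profile 1-2-5-4 — violates.
(c) [j ʀ n ʒ dʒ]: profile 6-5-4-3-2 — obeys.
(d) [ŋ ʃ tʃ]: profile 4-3-2 — obeys.
(e) [w ɫ m h dʒ]: profile 6-5-4-3-2 — obeys.

b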